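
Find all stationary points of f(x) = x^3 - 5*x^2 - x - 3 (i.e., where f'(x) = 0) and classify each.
f'(x) = 3*x^2 - 10*x - 1

Solve f'(x) = 0:
  3*x^2 - 10*x - 1 = 0 has no rational roots; quadratic formula: x = (10 ± √112)/6.
  ⇒ x = 5/3 - 2*sqrt(7)/3 ≈ -0.0972, 5/3 + 2*sqrt(7)/3 ≈ 3.4305

f''(x) = 6*x - 10
Second-derivative test at each critical point:
  f''(-0.0972) = -10.5830 < 0 → local maximum
  f''(3.4305) = 10.5830 > 0 → local minimum

Critical points: x = 5/3 - 2*sqrt(7)/3 ≈ -0.0972 (local maximum); x = 5/3 + 2*sqrt(7)/3 ≈ 3.4305 (local minimum)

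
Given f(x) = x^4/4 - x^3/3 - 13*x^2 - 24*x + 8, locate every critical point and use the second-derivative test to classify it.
f'(x) = x^3 - x^2 - 26*x - 24

Solve f'(x) = 0:
  Factor: x^3 - x^2 - 26*x - 24 = (x - 6)*(x + 1)*(x + 4) = 0.
  ⇒ x = -4, -1, 6

f''(x) = 3*x^2 - 2*x - 26
Second-derivative test at each critical point:
  f''(-4) = 30 > 0 → local minimum
  f''(-1) = -21 < 0 → local maximum
  f''(6) = 70 > 0 → local minimum

Critical points: x = -4 (local minimum); x = -1 (local maximum); x = 6 (local minimum)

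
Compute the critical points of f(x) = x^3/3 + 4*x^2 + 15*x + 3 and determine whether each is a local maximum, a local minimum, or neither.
f'(x) = x^2 + 8*x + 15

Solve f'(x) = 0:
  Factor: x^2 + 8*x + 15 = (x + 3)*(x + 5) = 0.
  ⇒ x = -5, -3

f''(x) = 2*x + 8
Second-derivative test at each critical point:
  f''(-5) = -2 < 0 → local maximum
  f''(-3) = 2 > 0 → local minimum

Critical points: x = -5 (local maximum); x = -3 (local minimum)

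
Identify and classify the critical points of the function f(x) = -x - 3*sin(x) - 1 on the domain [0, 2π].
f'(x) = -3*cos(x) - 1

Solve f'(x) = 0 on [0, 2π]:
  f'(x) = 0 ⇔ cos(x) = -1/3, i.e. x = ±arccos(-1/3) + 2nπ; keep the solutions lying in [0, 2π].
  ⇒ x = acos(-1/3) ≈ 1.9106, -acos(-1/3) + 2*pi ≈ 4.3726

f''(x) = 3*sin(x)
Second-derivative test at each critical point:
  f''(1.9106) = 2.8284 > 0 → local minimum
  f''(4.3726) = -2.8284 < 0 → local maximum

Critical points: x = acos(-1/3) ≈ 1.9106 (local minimum); x = -acos(-1/3) + 2*pi ≈ 4.3726 (local maximum)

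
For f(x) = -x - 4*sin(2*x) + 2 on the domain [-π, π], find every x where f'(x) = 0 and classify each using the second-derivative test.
f'(x) = 16*sin(x)^2 - 9

Solve f'(x) = 0 on [-π, π]:
  f'(x) = 0 ⇔ cos(2*x) = -1/8, i.e. 2*x = ±arccos(-1/8) + 2nπ; keep the solutions lying in [-π, π].
  ⇒ x = -pi + acos(-1/8)/2 ≈ -2.2935, -acos(-1/8)/2 ≈ -0.8481, acos(-1/8)/2 ≈ 0.8481, pi - acos(-1/8)/2 ≈ 2.2935

f''(x) = 16*sin(2*x)
Second-derivative test at each critical point:
  f''(-2.2935) = 15.8745 > 0 → local minimum
  f''(-0.8481) = -15.8745 < 0 → local maximum
  f''(0.8481) = 15.8745 > 0 → local minimum
  f''(2.2935) = -15.8745 < 0 → local maximum

Critical points: x = -pi + acos(-1/8)/2 ≈ -2.2935 (local minimum); x = -acos(-1/8)/2 ≈ -0.8481 (local maximum); x = acos(-1/8)/2 ≈ 0.8481 (local minimum); x = pi - acos(-1/8)/2 ≈ 2.2935 (local maximum)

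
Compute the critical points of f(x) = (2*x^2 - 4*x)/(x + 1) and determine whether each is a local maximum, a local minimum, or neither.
f'(x) = 2*(x^2 + 2*x - 2)/(x^2 + 2*x + 1)

Solve f'(x) = 0:
  f'(x) = 2*(x^2 + 2*x - 2)/(x + 1)^2; the denominator is positive wherever f is defined, so f'(x) = 0 ⇔ 2*x^2 + 4*x - 4 = 0.
  Factor: 2*x^2 + 4*x - 4 = 2*(x^2 + 2*x - 2); x^2 + 2*x - 2 = 0 has no rational roots; quadratic formula: x = (-2 ± √12)/2.
  ⇒ x = -sqrt(3) - 1 ≈ -2.7321, -1 + sqrt(3) ≈ 0.7321

f''(x) = 12/(x^3 + 3*x^2 + 3*x + 1)
Second-derivative test at each critical point:
  f''(-2.7321) = -2.3094 < 0 → local maximum
  f''(0.7321) = 2.3094 > 0 → local minimum

Critical points: x = -sqrt(3) - 1 ≈ -2.7321 (local maximum); x = -1 + sqrt(3) ≈ 0.7321 (local minimum)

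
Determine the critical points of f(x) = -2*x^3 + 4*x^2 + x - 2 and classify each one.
f'(x) = -6*x^2 + 8*x + 1

Solve f'(x) = 0:
  6*x^2 - 8*x - 1 = 0 has no rational roots; quadratic formula: x = (8 ± √88)/12.
  ⇒ x = 2/3 - sqrt(22)/6 ≈ -0.1151, 2/3 + sqrt(22)/6 ≈ 1.4484

f''(x) = 8 - 12*x
Second-derivative test at each critical point:
  f''(-0.1151) = 9.3808 > 0 → local minimum
  f''(1.4484) = -9.3808 < 0 → local maximum

Critical points: x = 2/3 - sqrt(22)/6 ≈ -0.1151 (local minimum); x = 2/3 + sqrt(22)/6 ≈ 1.4484 (local maximum)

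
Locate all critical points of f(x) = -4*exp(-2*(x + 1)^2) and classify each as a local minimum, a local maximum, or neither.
f'(x) = 16*(x + 1)*exp(-2*(x + 1)^2)

Solve f'(x) = 0:
  f'(x) = (16*x + 16)·exp(-2*(x + 1)^2) and exp(-2*(x + 1)^2) > 0 for every x, so f'(x) = 0 ⇔ 16*x + 16 = 0.
  Factor: 16*x + 16 = 16*(x + 1) = 0.
  ⇒ x = -1

f''(x) = 16*(1 - 4*(x + 1)^2)*exp(-2*(x + 1)^2)
Second-derivative test at each critical point:
  f''(-1) = 16 > 0 → local minimum

Critical points: x = -1 (local minimum)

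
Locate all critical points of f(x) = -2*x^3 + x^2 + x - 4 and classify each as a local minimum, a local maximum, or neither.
f'(x) = -6*x^2 + 2*x + 1

Solve f'(x) = 0:
  6*x^2 - 2*x - 1 = 0 has no rational roots; quadratic formula: x = (2 ± √28)/12.
  ⇒ x = 1/6 - sqrt(7)/6 ≈ -0.2743, 1/6 + sqrt(7)/6 ≈ 0.6076

f''(x) = 2 - 12*x
Second-derivative test at each critical point:
  f''(-0.2743) = 5.2915 > 0 → local minimum
  f''(0.6076) = -5.2915 < 0 → local maximum

Critical points: x = 1/6 - sqrt(7)/6 ≈ -0.2743 (local minimum); x = 1/6 + sqrt(7)/6 ≈ 0.6076 (local maximum)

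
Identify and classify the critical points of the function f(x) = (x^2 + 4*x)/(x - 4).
f'(x) = (x^2 - 8*x - 16)/(x^2 - 8*x + 16)

Solve f'(x) = 0:
  f'(x) = (x^2 - 8*x - 16)/(x - 4)^2; the denominator is positive wherever f is defined, so f'(x) = 0 ⇔ x^2 - 8*x - 16 = 0.
  x^2 - 8*x - 16 = 0 has no rational roots; quadratic formula: x = (8 ± √128)/2.
  ⇒ x = 4 - 4*sqrt(2) ≈ -1.6569, 4 + 4*sqrt(2) ≈ 9.6569

f''(x) = 64/(x^3 - 12*x^2 + 48*x - 64)
Second-derivative test at each critical point:
  f''(-1.6569) = -0.3536 < 0 → local maximum
  f''(9.6569) = 0.3536 > 0 → local minimum

Critical points: x = 4 - 4*sqrt(2) ≈ -1.6569 (local maximum); x = 4 + 4*sqrt(2) ≈ 9.6569 (local minimum)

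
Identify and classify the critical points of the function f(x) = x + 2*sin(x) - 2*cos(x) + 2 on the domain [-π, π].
f'(x) = 2*sqrt(2)*sin(x + pi/4) + 1

Solve f'(x) = 0 on [-π, π]:
  f'(x) = 0 ⇔ 2*sin(x) + 2*cos(x) = -1. Write the left side as R·cos(x + φ) with R = √(2² + (-2)²) = 2*sqrt(2), cos φ = sqrt(2)/2, sin φ = -sqrt(2)/2; then cos(x + φ) = -sqrt(2)/4. Solve for x and keep the solutions lying in [-π, π].
  ⇒ x = atan((-sqrt(7) - 1)/(-1 + sqrt(7))) ≈ -1.1468, atan((-1 + sqrt(7))/(-sqrt(7) - 1)) + pi ≈ 2.7176

f''(x) = 2*sqrt(2)*cos(x + pi/4)
Second-derivative test at each critical point:
  f''(-1.1468) = 2.6458 > 0 → local minimum
  f''(2.7176) = -2.6458 < 0 → local maximum

Critical points: x = atan((-sqrt(7) - 1)/(-1 + sqrt(7))) ≈ -1.1468 (local minimum); x = atan((-1 + sqrt(7))/(-sqrt(7) - 1)) + pi ≈ 2.7176 (local maximum)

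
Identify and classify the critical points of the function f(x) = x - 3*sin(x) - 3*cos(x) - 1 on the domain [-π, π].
f'(x) = -3*sqrt(2)*cos(x + pi/4) + 1

Solve f'(x) = 0 on [-π, π]:
  f'(x) = 0 ⇔ 3*sin(x) - 3*cos(x) = -1. Write the left side as R·cos(x + φ) with R = √((-3)² + (-3)²) = 3*sqrt(2), cos φ = -sqrt(2)/2, sin φ = -sqrt(2)/2; then cos(x + φ) = -sqrt(2)/6. Solve for x and keep the solutions lying in [-π, π].
  ⇒ x = -pi + atan((-sqrt(17) - 1)/(1 - sqrt(17))) ≈ -2.1183, atan((-1 + sqrt(17))/(1 + sqrt(17))) ≈ 0.5475

f''(x) = 3*sqrt(2)*sin(x + pi/4)
Second-derivative test at each critical point:
  f''(-2.1183) = -4.1231 < 0 → local maximum
  f''(0.5475) = 4.1231 > 0 → local minimum

Critical points: x = -pi + atan((-sqrt(17) - 1)/(1 - sqrt(17))) ≈ -2.1183 (local maximum); x = atan((-1 + sqrt(17))/(1 + sqrt(17))) ≈ 0.5475 (local minimum)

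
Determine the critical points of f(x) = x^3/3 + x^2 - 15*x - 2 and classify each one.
f'(x) = x^2 + 2*x - 15

Solve f'(x) = 0:
  Factor: x^2 + 2*x - 15 = (x - 3)*(x + 5) = 0.
  ⇒ x = -5, 3

f''(x) = 2*x + 2
Second-derivative test at each critical point:
  f''(-5) = -8 < 0 → local maximum
  f''(3) = 8 > 0 → local minimum

Critical points: x = -5 (local maximum); x = 3 (local minimum)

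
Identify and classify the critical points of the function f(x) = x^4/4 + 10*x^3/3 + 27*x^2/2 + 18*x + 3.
f'(x) = x^3 + 10*x^2 + 27*x + 18

Solve f'(x) = 0:
  Factor: x^3 + 10*x^2 + 27*x + 18 = (x + 1)*(x + 3)*(x + 6) = 0.
  ⇒ x = -6, -3, -1

f''(x) = 3*x^2 + 20*x + 27
Second-derivative test at each critical point:
  f''(-6) = 15 > 0 → local minimum
  f''(-3) = -6 < 0 → local maximum
  f''(-1) = 10 > 0 → local minimum

Critical points: x = -6 (local minimum); x = -3 (local maximum); x = -1 (local minimum)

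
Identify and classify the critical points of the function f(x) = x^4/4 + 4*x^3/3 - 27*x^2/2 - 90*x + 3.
f'(x) = x^3 + 4*x^2 - 27*x - 90

Solve f'(x) = 0:
  Factor: x^3 + 4*x^2 - 27*x - 90 = (x - 5)*(x + 3)*(x + 6) = 0.
  ⇒ x = -6, -3, 5

f''(x) = 3*x^2 + 8*x - 27
Second-derivative test at each critical point:
  f''(-6) = 33 > 0 → local minimum
  f''(-3) = -24 < 0 → local maximum
  f''(5) = 88 > 0 → local minimum

Critical points: x = -6 (local minimum); x = -3 (local maximum); x = 5 (local minimum)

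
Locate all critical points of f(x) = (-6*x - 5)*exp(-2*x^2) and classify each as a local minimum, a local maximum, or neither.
f'(x) = 2*(2*x*(6*x + 5) - 3)*exp(-2*x^2)

Solve f'(x) = 0:
  f'(x) = (24*x^2 + 20*x - 6)·exp(-2*x^2) and exp(-2*x^2) > 0 for every x, so f'(x) = 0 ⇔ 24*x^2 + 20*x - 6 = 0.
  Factor: 24*x^2 + 20*x - 6 = 2*(12*x^2 + 10*x - 3); 12*x^2 + 10*x - 3 = 0 has no rational roots; quadratic formula: x = (-10 ± √244)/24.
  ⇒ x = -sqrt(61)/12 - 5/12 ≈ -1.0675, -5/12 + sqrt(61)/12 ≈ 0.2342

f''(x) = 4*(-24*x^3 - 20*x^2 + 18*x + 5)*exp(-2*x^2)
Second-derivative test at each critical point:
  f''(-1.0675) = -3.1980 < 0 → local maximum
  f''(0.2342) = 27.9955 > 0 → local minimum

Critical points: x = -sqrt(61)/12 - 5/12 ≈ -1.0675 (local maximum); x = -5/12 + sqrt(61)/12 ≈ 0.2342 (local minimum)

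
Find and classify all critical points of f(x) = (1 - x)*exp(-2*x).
f'(x) = (2*x - 3)*exp(-2*x)

Solve f'(x) = 0:
  f'(x) = (2*x - 3)·exp(-2*x) and exp(-2*x) > 0 for every x, so f'(x) = 0 ⇔ 2*x - 3 = 0.
  2*x - 3 = 0.
  ⇒ x = 3/2

f''(x) = 4*(2 - x)*exp(-2*x)
Second-derivative test at each critical point:
  f''(3/2) = 0.0996 > 0 → local minimum

Critical points: x = 3/2 (local minimum)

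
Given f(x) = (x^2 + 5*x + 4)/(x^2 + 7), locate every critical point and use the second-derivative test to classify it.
f'(x) = (-5*x^2 + 6*x + 35)/(x^4 + 14*x^2 + 49)

Solve f'(x) = 0:
  f'(x) = -(5*x^2 - 6*x - 35)/(x^2 + 7)^2; the denominator is positive wherever f is defined, so f'(x) = 0 ⇔ -5*x^2 + 6*x + 35 = 0.
  5*x^2 - 6*x - 35 = 0 has no rational roots; quadratic formula: x = (6 ± √736)/10.
  ⇒ x = 3/5 - 2*sqrt(46)/5 ≈ -2.1129, 3/5 + 2*sqrt(46)/5 ≈ 3.3129

f''(x) = 2*(5*x^3 - 9*x^2 - 105*x + 21)/(x^6 + 21*x^4 + 147*x^2 + 343)
Second-derivative test at each critical point:
  f''(-2.1129) = 0.2064 > 0 → local minimum
  f''(3.3129) = -0.0840 < 0 → local maximum

Critical points: x = 3/5 - 2*sqrt(46)/5 ≈ -2.1129 (local minimum); x = 3/5 + 2*sqrt(46)/5 ≈ 3.3129 (local maximum)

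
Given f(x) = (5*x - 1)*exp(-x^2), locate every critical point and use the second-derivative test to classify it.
f'(x) = (-2*x*(5*x - 1) + 5)*exp(-x^2)

Solve f'(x) = 0:
  f'(x) = (-10*x^2 + 2*x + 5)·exp(-x^2) and exp(-x^2) > 0 for every x, so f'(x) = 0 ⇔ -10*x^2 + 2*x + 5 = 0.
  10*x^2 - 2*x - 5 = 0 has no rational roots; quadratic formula: x = (2 ± √204)/20.
  ⇒ x = 1/10 - sqrt(51)/10 ≈ -0.6141, 1/10 + sqrt(51)/10 ≈ 0.8141

f''(x) = 2*(2*x^2*(5*x - 1) - 15*x + 1)*exp(-x^2)
Second-derivative test at each critical point:
  f''(-0.6141) = 9.7952 > 0 → local minimum
  f''(0.8141) = -7.3613 < 0 → local maximum

Critical points: x = 1/10 - sqrt(51)/10 ≈ -0.6141 (local minimum); x = 1/10 + sqrt(51)/10 ≈ 0.8141 (local maximum)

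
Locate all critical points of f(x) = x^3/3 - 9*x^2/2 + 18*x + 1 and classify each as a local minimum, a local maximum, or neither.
f'(x) = x^2 - 9*x + 18

Solve f'(x) = 0:
  Factor: x^2 - 9*x + 18 = (x - 6)*(x - 3) = 0.
  ⇒ x = 3, 6

f''(x) = 2*x - 9
Second-derivative test at each critical point:
  f''(3) = -3 < 0 → local maximum
  f''(6) = 3 > 0 → local minimum

Critical points: x = 3 (local maximum); x = 6 (local minimum)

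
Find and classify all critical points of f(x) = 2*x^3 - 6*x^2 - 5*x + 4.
f'(x) = 6*x^2 - 12*x - 5

Solve f'(x) = 0:
  6*x^2 - 12*x - 5 = 0 has no rational roots; quadratic formula: x = (12 ± √264)/12.
  ⇒ x = 1 - sqrt(66)/6 ≈ -0.3540, 1 + sqrt(66)/6 ≈ 2.3540

f''(x) = 12*x - 12
Second-derivative test at each critical point:
  f''(-0.3540) = -16.2481 < 0 → local maximum
  f''(2.3540) = 16.2481 > 0 → local minimum

Critical points: x = 1 - sqrt(66)/6 ≈ -0.3540 (local maximum); x = 1 + sqrt(66)/6 ≈ 2.3540 (local minimum)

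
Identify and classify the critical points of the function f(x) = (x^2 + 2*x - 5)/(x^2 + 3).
f'(x) = 2*(-x^2 + 8*x + 3)/(x^4 + 6*x^2 + 9)

Solve f'(x) = 0:
  f'(x) = -2*(x^2 - 8*x - 3)/(x^2 + 3)^2; the denominator is positive wherever f is defined, so f'(x) = 0 ⇔ -2*x^2 + 16*x + 6 = 0.
  Factor: -2*x^2 + 16*x + 6 = -2*(x^2 - 8*x - 3); x^2 - 8*x - 3 = 0 has no rational roots; quadratic formula: x = (8 ± √76)/2.
  ⇒ x = 4 - sqrt(19) ≈ -0.3589, 4 + sqrt(19) ≈ 8.3589

f''(x) = 4*(x^3 - 12*x^2 - 9*x + 12)/(x^6 + 9*x^4 + 27*x^2 + 27)
Second-derivative test at each critical point:
  f''(-0.3589) = 1.7811 > 0 → local minimum
  f''(8.3589) = -0.0033 < 0 → local maximum

Critical points: x = 4 - sqrt(19) ≈ -0.3589 (local minimum); x = 4 + sqrt(19) ≈ 8.3589 (local maximum)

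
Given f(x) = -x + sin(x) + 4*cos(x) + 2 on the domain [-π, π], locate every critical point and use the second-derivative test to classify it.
f'(x) = -4*sin(x) + cos(x) - 1

Solve f'(x) = 0 on [-π, π]:
  f'(x) = 0 ⇔ -4*sin(x) + cos(x) = 1. Write the left side as R·cos(x + φ) with R = √(1² + 4²) = sqrt(17), cos φ = sqrt(17)/17, sin φ = 4*sqrt(17)/17; then cos(x + φ) = sqrt(17)/17. Solve for x and keep the solutions lying in [-π, π].
  ⇒ x = -pi + atan(8/15) ≈ -2.6516, 0

f''(x) = -sin(x) - 4*cos(x)
Second-derivative test at each critical point:
  f''(-2.6516) = 4 > 0 → local minimum
  f''(0) = -4 < 0 → local maximum

Critical points: x = -pi + atan(8/15) ≈ -2.6516 (local minimum); x = 0 (local maximum)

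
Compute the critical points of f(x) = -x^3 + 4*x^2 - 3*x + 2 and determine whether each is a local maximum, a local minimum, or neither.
f'(x) = -3*x^2 + 8*x - 3

Solve f'(x) = 0:
  3*x^2 - 8*x + 3 = 0 has no rational roots; quadratic formula: x = (8 ± √28)/6.
  ⇒ x = 4/3 - sqrt(7)/3 ≈ 0.4514, sqrt(7)/3 + 4/3 ≈ 2.2153

f''(x) = 8 - 6*x
Second-derivative test at each critical point:
  f''(0.4514) = 5.2915 > 0 → local minimum
  f''(2.2153) = -5.2915 < 0 → local maximum

Critical points: x = 4/3 - sqrt(7)/3 ≈ 0.4514 (local minimum); x = sqrt(7)/3 + 4/3 ≈ 2.2153 (local maximum)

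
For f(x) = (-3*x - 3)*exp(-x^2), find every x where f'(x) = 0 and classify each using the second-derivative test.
f'(x) = 3*(2*x*(x + 1) - 1)*exp(-x^2)

Solve f'(x) = 0:
  f'(x) = (6*x^2 + 6*x - 3)·exp(-x^2) and exp(-x^2) > 0 for every x, so f'(x) = 0 ⇔ 6*x^2 + 6*x - 3 = 0.
  Factor: 6*x^2 + 6*x - 3 = 3*(2*x^2 + 2*x - 1); 2*x^2 + 2*x - 1 = 0 has no rational roots; quadratic formula: x = (-2 ± √12)/4.
  ⇒ x = -sqrt(3)/2 - 1/2 ≈ -1.3660, -1/2 + sqrt(3)/2 ≈ 0.3660

f''(x) = 6*(-2*x^2*(x + 1) + 3*x + 1)*exp(-x^2)
Second-derivative test at each critical point:
  f''(-1.3660) = -1.6081 < 0 → local maximum
  f''(0.3660) = 9.0892 > 0 → local minimum

Critical points: x = -sqrt(3)/2 - 1/2 ≈ -1.3660 (local maximum); x = -1/2 + sqrt(3)/2 ≈ 0.3660 (local minimum)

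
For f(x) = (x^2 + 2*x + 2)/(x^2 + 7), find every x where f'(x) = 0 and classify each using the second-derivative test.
f'(x) = 2*(-x^2 + 5*x + 7)/(x^4 + 14*x^2 + 49)

Solve f'(x) = 0:
  f'(x) = -2*(x^2 - 5*x - 7)/(x^2 + 7)^2; the denominator is positive wherever f is defined, so f'(x) = 0 ⇔ -2*x^2 + 10*x + 14 = 0.
  Factor: -2*x^2 + 10*x + 14 = -2*(x^2 - 5*x - 7); x^2 - 5*x - 7 = 0 has no rational roots; quadratic formula: x = (5 ± √53)/2.
  ⇒ x = 5/2 - sqrt(53)/2 ≈ -1.1401, 5/2 + sqrt(53)/2 ≈ 6.1401

f''(x) = 2*(2*x^3 - 15*x^2 - 42*x + 35)/(x^6 + 21*x^4 + 147*x^2 + 343)
Second-derivative test at each critical point:
  f''(-1.1401) = 0.2114 > 0 → local minimum
  f''(6.1401) = -0.0073 < 0 → local maximum

Critical points: x = 5/2 - sqrt(53)/2 ≈ -1.1401 (local minimum); x = 5/2 + sqrt(53)/2 ≈ 6.1401 (local maximum)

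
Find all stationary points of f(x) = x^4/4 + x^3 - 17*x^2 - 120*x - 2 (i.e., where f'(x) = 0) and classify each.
f'(x) = x^3 + 3*x^2 - 34*x - 120

Solve f'(x) = 0:
  Factor: x^3 + 3*x^2 - 34*x - 120 = (x - 6)*(x + 4)*(x + 5) = 0.
  ⇒ x = -5, -4, 6

f''(x) = 3*x^2 + 6*x - 34
Second-derivative test at each critical point:
  f''(-5) = 11 > 0 → local minimum
  f''(-4) = -10 < 0 → local maximum
  f''(6) = 110 > 0 → local minimum

Critical points: x = -5 (local minimum); x = -4 (local maximum); x = 6 (local minimum)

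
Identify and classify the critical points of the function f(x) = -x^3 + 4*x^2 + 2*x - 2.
f'(x) = -3*x^2 + 8*x + 2

Solve f'(x) = 0:
  3*x^2 - 8*x - 2 = 0 has no rational roots; quadratic formula: x = (8 ± √88)/6.
  ⇒ x = 4/3 - sqrt(22)/3 ≈ -0.2301, 4/3 + sqrt(22)/3 ≈ 2.8968

f''(x) = 8 - 6*x
Second-derivative test at each critical point:
  f''(-0.2301) = 9.3808 > 0 → local minimum
  f''(2.8968) = -9.3808 < 0 → local maximum

Critical points: x = 4/3 - sqrt(22)/3 ≈ -0.2301 (local minimum); x = 4/3 + sqrt(22)/3 ≈ 2.8968 (local maximum)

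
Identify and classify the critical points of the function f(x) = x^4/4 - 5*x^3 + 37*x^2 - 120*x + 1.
f'(x) = x^3 - 15*x^2 + 74*x - 120

Solve f'(x) = 0:
  Factor: x^3 - 15*x^2 + 74*x - 120 = (x - 6)*(x - 5)*(x - 4) = 0.
  ⇒ x = 4, 5, 6

f''(x) = 3*x^2 - 30*x + 74
Second-derivative test at each critical point:
  f''(4) = 2 > 0 → local minimum
  f''(5) = -1 < 0 → local maximum
  f''(6) = 2 > 0 → local minimum

Critical points: x = 4 (local minimum); x = 5 (local maximum); x = 6 (local minimum)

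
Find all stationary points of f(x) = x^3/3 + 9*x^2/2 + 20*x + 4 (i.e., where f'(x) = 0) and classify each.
f'(x) = x^2 + 9*x + 20

Solve f'(x) = 0:
  Factor: x^2 + 9*x + 20 = (x + 4)*(x + 5) = 0.
  ⇒ x = -5, -4

f''(x) = 2*x + 9
Second-derivative test at each critical point:
  f''(-5) = -1 < 0 → local maximum
  f''(-4) = 1 > 0 → local minimum

Critical points: x = -5 (local maximum); x = -4 (local minimum)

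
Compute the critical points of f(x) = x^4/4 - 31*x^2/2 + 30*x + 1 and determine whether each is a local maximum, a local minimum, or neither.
f'(x) = x^3 - 31*x + 30

Solve f'(x) = 0:
  Factor: x^3 - 31*x + 30 = (x - 5)*(x - 1)*(x + 6) = 0.
  ⇒ x = -6, 1, 5

f''(x) = 3*x^2 - 31
Second-derivative test at each critical point:
  f''(-6) = 77 > 0 → local minimum
  f''(1) = -28 < 0 → local maximum
  f''(5) = 44 > 0 → local minimum

Critical points: x = -6 (local minimum); x = 1 (local maximum); x = 5 (local minimum)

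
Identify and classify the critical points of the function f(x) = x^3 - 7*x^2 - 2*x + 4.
f'(x) = 3*x^2 - 14*x - 2

Solve f'(x) = 0:
  3*x^2 - 14*x - 2 = 0 has no rational roots; quadratic formula: x = (14 ± √220)/6.
  ⇒ x = 7/3 - sqrt(55)/3 ≈ -0.1387, 7/3 + sqrt(55)/3 ≈ 4.8054

f''(x) = 6*x - 14
Second-derivative test at each critical point:
  f''(-0.1387) = -14.8324 < 0 → local maximum
  f''(4.8054) = 14.8324 > 0 → local minimum

Critical points: x = 7/3 - sqrt(55)/3 ≈ -0.1387 (local maximum); x = 7/3 + sqrt(55)/3 ≈ 4.8054 (local minimum)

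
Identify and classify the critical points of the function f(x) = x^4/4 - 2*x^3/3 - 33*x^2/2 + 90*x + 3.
f'(x) = x^3 - 2*x^2 - 33*x + 90

Solve f'(x) = 0:
  Factor: x^3 - 2*x^2 - 33*x + 90 = (x - 5)*(x - 3)*(x + 6) = 0.
  ⇒ x = -6, 3, 5

f''(x) = 3*x^2 - 4*x - 33
Second-derivative test at each critical point:
  f''(-6) = 99 > 0 → local minimum
  f''(3) = -18 < 0 → local maximum
  f''(5) = 22 > 0 → local minimum

Critical points: x = -6 (local minimum); x = 3 (local maximum); x = 5 (local minimum)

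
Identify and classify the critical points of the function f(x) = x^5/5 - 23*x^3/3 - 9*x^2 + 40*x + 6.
f'(x) = x^4 - 23*x^2 - 18*x + 40

Solve f'(x) = 0:
  Factor: x^4 - 23*x^2 - 18*x + 40 = (x - 5)*(x - 1)*(x + 2)*(x + 4) = 0.
  ⇒ x = -4, -2, 1, 5

f''(x) = 4*x^3 - 46*x - 18
Second-derivative test at each critical point:
  f''(-4) = -90 < 0 → local maximum
  f''(-2) = 42 > 0 → local minimum
  f''(1) = -60 < 0 → local maximum
  f''(5) = 252 > 0 → local minimum

Critical points: x = -4 (local maximum); x = -2 (local minimum); x = 1 (local maximum); x = 5 (local minimum)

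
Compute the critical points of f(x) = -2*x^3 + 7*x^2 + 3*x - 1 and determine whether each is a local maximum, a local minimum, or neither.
f'(x) = -6*x^2 + 14*x + 3

Solve f'(x) = 0:
  6*x^2 - 14*x - 3 = 0 has no rational roots; quadratic formula: x = (14 ± √268)/12.
  ⇒ x = 7/6 - sqrt(67)/6 ≈ -0.1976, 7/6 + sqrt(67)/6 ≈ 2.5309

f''(x) = 14 - 12*x
Second-derivative test at each critical point:
  f''(-0.1976) = 16.3707 > 0 → local minimum
  f''(2.5309) = -16.3707 < 0 → local maximum

Critical points: x = 7/6 - sqrt(67)/6 ≈ -0.1976 (local minimum); x = 7/6 + sqrt(67)/6 ≈ 2.5309 (local maximum)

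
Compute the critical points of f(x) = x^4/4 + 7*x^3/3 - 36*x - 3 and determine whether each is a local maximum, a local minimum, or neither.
f'(x) = x^3 + 7*x^2 - 36

Solve f'(x) = 0:
  Factor: x^3 + 7*x^2 - 36 = (x - 2)*(x + 3)*(x + 6) = 0.
  ⇒ x = -6, -3, 2

f''(x) = x*(3*x + 14)
Second-derivative test at each critical point:
  f''(-6) = 24 > 0 → local minimum
  f''(-3) = -15 < 0 → local maximum
  f''(2) = 40 > 0 → local minimum

Critical points: x = -6 (local minimum); x = -3 (local maximum); x = 2 (local minimum)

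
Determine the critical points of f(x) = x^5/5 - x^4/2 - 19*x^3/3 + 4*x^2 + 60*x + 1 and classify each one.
f'(x) = x^4 - 2*x^3 - 19*x^2 + 8*x + 60

Solve f'(x) = 0:
  Factor: x^4 - 2*x^3 - 19*x^2 + 8*x + 60 = (x - 5)*(x - 2)*(x + 2)*(x + 3) = 0.
  ⇒ x = -3, -2, 2, 5

f''(x) = 4*x^3 - 6*x^2 - 38*x + 8
Second-derivative test at each critical point:
  f''(-3) = -40 < 0 → local maximum
  f''(-2) = 28 > 0 → local minimum
  f''(2) = -60 < 0 → local maximum
  f''(5) = 168 > 0 → local minimum

Critical points: x = -3 (local maximum); x = -2 (local minimum); x = 2 (local maximum); x = 5 (local minimum)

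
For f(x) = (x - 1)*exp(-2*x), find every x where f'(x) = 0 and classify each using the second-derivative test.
f'(x) = (3 - 2*x)*exp(-2*x)

Solve f'(x) = 0:
  f'(x) = (3 - 2*x)·exp(-2*x) and exp(-2*x) > 0 for every x, so f'(x) = 0 ⇔ 3 - 2*x = 0.
  3 - 2*x = 0.
  ⇒ x = 3/2

f''(x) = 4*(x - 2)*exp(-2*x)
Second-derivative test at each critical point:
  f''(3/2) = -0.0996 < 0 → local maximum

Critical points: x = 3/2 (local maximum)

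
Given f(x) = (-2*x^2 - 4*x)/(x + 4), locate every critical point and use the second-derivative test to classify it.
f'(x) = 2*(-x^2 - 8*x - 8)/(x^2 + 8*x + 16)

Solve f'(x) = 0:
  f'(x) = -2*(x^2 + 8*x + 8)/(x + 4)^2; the denominator is positive wherever f is defined, so f'(x) = 0 ⇔ -2*x^2 - 16*x - 16 = 0.
  Factor: -2*x^2 - 16*x - 16 = -2*(x^2 + 8*x + 8); x^2 + 8*x + 8 = 0 has no rational roots; quadratic formula: x = (-8 ± √32)/2.
  ⇒ x = -4 - 2*sqrt(2) ≈ -6.8284, -4 + 2*sqrt(2) ≈ -1.1716

f''(x) = -32/(x^3 + 12*x^2 + 48*x + 64)
Second-derivative test at each critical point:
  f''(-6.8284) = 1.4142 > 0 → local minimum
  f''(-1.1716) = -1.4142 < 0 → local maximum

Critical points: x = -4 - 2*sqrt(2) ≈ -6.8284 (local minimum); x = -4 + 2*sqrt(2) ≈ -1.1716 (local maximum)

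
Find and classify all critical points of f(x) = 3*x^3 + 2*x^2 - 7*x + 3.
f'(x) = 9*x^2 + 4*x - 7

Solve f'(x) = 0:
  9*x^2 + 4*x - 7 = 0 has no rational roots; quadratic formula: x = (-4 ± √268)/18.
  ⇒ x = -sqrt(67)/9 - 2/9 ≈ -1.1317, -2/9 + sqrt(67)/9 ≈ 0.6873

f''(x) = 18*x + 4
Second-derivative test at each critical point:
  f''(-1.1317) = -16.3707 < 0 → local maximum
  f''(0.6873) = 16.3707 > 0 → local minimum

Critical points: x = -sqrt(67)/9 - 2/9 ≈ -1.1317 (local maximum); x = -2/9 + sqrt(67)/9 ≈ 0.6873 (local minimum)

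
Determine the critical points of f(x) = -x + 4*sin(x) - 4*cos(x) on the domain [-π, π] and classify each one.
f'(x) = 4*sqrt(2)*sin(x + pi/4) - 1

Solve f'(x) = 0 on [-π, π]:
  f'(x) = 0 ⇔ 4*sin(x) + 4*cos(x) = 1. Write the left side as R·cos(x + φ) with R = √(4² + (-4)²) = 4*sqrt(2), cos φ = sqrt(2)/2, sin φ = -sqrt(2)/2; then cos(x + φ) = sqrt(2)/8. Solve for x and keep the solutions lying in [-π, π].
  ⇒ x = atan((1 - sqrt(31))/(1 + sqrt(31))) ≈ -0.6077, atan((1 + sqrt(31))/(1 - sqrt(31))) + pi ≈ 2.1785

f''(x) = 4*sqrt(2)*cos(x + pi/4)
Second-derivative test at each critical point:
  f''(-0.6077) = 5.5678 > 0 → local minimum
  f''(2.1785) = -5.5678 < 0 → local maximum

Critical points: x = atan((1 - sqrt(31))/(1 + sqrt(31))) ≈ -0.6077 (local minimum); x = atan((1 + sqrt(31))/(1 - sqrt(31))) + pi ≈ 2.1785 (local maximum)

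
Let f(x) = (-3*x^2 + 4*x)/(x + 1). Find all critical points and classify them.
f'(x) = (-3*x^2 - 6*x + 4)/(x^2 + 2*x + 1)

Solve f'(x) = 0:
  f'(x) = -(3*x^2 + 6*x - 4)/(x + 1)^2; the denominator is positive wherever f is defined, so f'(x) = 0 ⇔ -3*x^2 - 6*x + 4 = 0.
  3*x^2 + 6*x - 4 = 0 has no rational roots; quadratic formula: x = (-6 ± √84)/6.
  ⇒ x = -sqrt(21)/3 - 1 ≈ -2.5275, -1 + sqrt(21)/3 ≈ 0.5275

f''(x) = -14/(x^3 + 3*x^2 + 3*x + 1)
Second-derivative test at each critical point:
  f''(-2.5275) = 3.9279 > 0 → local minimum
  f''(0.5275) = -3.9279 < 0 → local maximum

Critical points: x = -sqrt(21)/3 - 1 ≈ -2.5275 (local minimum); x = -1 + sqrt(21)/3 ≈ 0.5275 (local maximum)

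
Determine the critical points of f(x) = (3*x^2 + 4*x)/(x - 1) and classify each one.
f'(x) = (3*x^2 - 6*x - 4)/(x^2 - 2*x + 1)

Solve f'(x) = 0:
  f'(x) = (3*x^2 - 6*x - 4)/(x - 1)^2; the denominator is positive wherever f is defined, so f'(x) = 0 ⇔ 3*x^2 - 6*x - 4 = 0.
  3*x^2 - 6*x - 4 = 0 has no rational roots; quadratic formula: x = (6 ± √84)/6.
  ⇒ x = 1 - sqrt(21)/3 ≈ -0.5275, 1 + sqrt(21)/3 ≈ 2.5275

f''(x) = 14/(x^3 - 3*x^2 + 3*x - 1)
Second-derivative test at each critical point:
  f''(-0.5275) = -3.9279 < 0 → local maximum
  f''(2.5275) = 3.9279 > 0 → local minimum

Critical points: x = 1 - sqrt(21)/3 ≈ -0.5275 (local maximum); x = 1 + sqrt(21)/3 ≈ 2.5275 (local minimum)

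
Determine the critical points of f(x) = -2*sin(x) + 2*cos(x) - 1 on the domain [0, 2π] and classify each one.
f'(x) = -2*sqrt(2)*sin(x + pi/4)

Solve f'(x) = 0 on [0, 2π]:
  f'(x) = 0 ⇔ -2*cos(x) = 2*sin(x) ⇔ tan(x) = -1, i.e. x = arctan(-1) + nπ; keep the solutions lying in [0, 2π].
  ⇒ x = 3*pi/4 ≈ 2.3562, 7*pi/4 ≈ 5.4978

f''(x) = -2*sqrt(2)*cos(x + pi/4)
Second-derivative test at each critical point:
  f''(2.3562) = 2.8284 > 0 → local minimum
  f''(5.4978) = -2.8284 < 0 → local maximum

Critical points: x = 3*pi/4 ≈ 2.3562 (local minimum); x = 7*pi/4 ≈ 5.4978 (local maximum)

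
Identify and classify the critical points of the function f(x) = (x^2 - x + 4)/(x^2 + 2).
f'(x) = (x^2 - 4*x - 2)/(x^4 + 4*x^2 + 4)

Solve f'(x) = 0:
  f'(x) = (x^2 - 4*x - 2)/(x^2 + 2)^2; the denominator is positive wherever f is defined, so f'(x) = 0 ⇔ x^2 - 4*x - 2 = 0.
  x^2 - 4*x - 2 = 0 has no rational roots; quadratic formula: x = (4 ± √24)/2.
  ⇒ x = 2 - sqrt(6) ≈ -0.4495, 2 + sqrt(6) ≈ 4.4495

f''(x) = 2*(-x^3 + 6*x^2 + 6*x - 4)/(x^6 + 6*x^4 + 12*x^2 + 8)
Second-derivative test at each critical point:
  f''(-0.4495) = -1.0103 < 0 → local maximum
  f''(4.4495) = 0.0103 > 0 → local minimum

Critical points: x = 2 - sqrt(6) ≈ -0.4495 (local maximum); x = 2 + sqrt(6) ≈ 4.4495 (local minimum)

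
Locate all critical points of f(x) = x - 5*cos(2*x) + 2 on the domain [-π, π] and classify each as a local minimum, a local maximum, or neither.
f'(x) = 10*sin(2*x) + 1

Solve f'(x) = 0 on [-π, π]:
  f'(x) = 0 ⇔ sin(2*x) = -1/10, i.e. 2*x = arcsin(-1/10) + 2nπ or 2*x = π − arcsin(-1/10) + 2nπ; keep the solutions lying in [-π, π].
  ⇒ x = -pi/2 + asin(1/10)/2 ≈ -1.5207, -asin(1/10)/2 ≈ -0.0501, asin(1/10)/2 + pi/2 ≈ 1.6209, pi - asin(1/10)/2 ≈ 3.0915

f''(x) = 20*cos(2*x)
Second-derivative test at each critical point:
  f''(-1.5207) = -19.8997 < 0 → local maximum
  f''(-0.0501) = 19.8997 > 0 → local minimum
  f''(1.6209) = -19.8997 < 0 → local maximum
  f''(3.0915) = 19.8997 > 0 → local minimum

Critical points: x = -pi/2 + asin(1/10)/2 ≈ -1.5207 (local maximum); x = -asin(1/10)/2 ≈ -0.0501 (local minimum); x = asin(1/10)/2 + pi/2 ≈ 1.6209 (local maximum); x = pi - asin(1/10)/2 ≈ 3.0915 (local minimum)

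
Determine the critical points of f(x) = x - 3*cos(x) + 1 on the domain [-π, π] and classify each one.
f'(x) = 3*sin(x) + 1

Solve f'(x) = 0 on [-π, π]:
  f'(x) = 0 ⇔ sin(x) = -1/3, i.e. x = arcsin(-1/3) + 2nπ or x = π − arcsin(-1/3) + 2nπ; keep the solutions lying in [-π, π].
  ⇒ x = -pi + asin(1/3) ≈ -2.8018, -asin(1/3) ≈ -0.3398

f''(x) = 3*cos(x)
Second-derivative test at each critical point:
  f''(-2.8018) = -2.8284 < 0 → local maximum
  f''(-0.3398) = 2.8284 > 0 → local minimum

Critical points: x = -pi + asin(1/3) ≈ -2.8018 (local maximum); x = -asin(1/3) ≈ -0.3398 (local minimum)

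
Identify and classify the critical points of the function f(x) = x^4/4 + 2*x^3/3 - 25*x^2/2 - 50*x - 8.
f'(x) = x^3 + 2*x^2 - 25*x - 50

Solve f'(x) = 0:
  Factor: x^3 + 2*x^2 - 25*x - 50 = (x - 5)*(x + 2)*(x + 5) = 0.
  ⇒ x = -5, -2, 5

f''(x) = 3*x^2 + 4*x - 25
Second-derivative test at each critical point:
  f''(-5) = 30 > 0 → local minimum
  f''(-2) = -21 < 0 → local maximum
  f''(5) = 70 > 0 → local minimum

Critical points: x = -5 (local minimum); x = -2 (local maximum); x = 5 (local minimum)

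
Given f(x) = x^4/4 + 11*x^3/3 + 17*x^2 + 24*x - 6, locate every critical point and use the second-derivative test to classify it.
f'(x) = x^3 + 11*x^2 + 34*x + 24

Solve f'(x) = 0:
  Factor: x^3 + 11*x^2 + 34*x + 24 = (x + 1)*(x + 4)*(x + 6) = 0.
  ⇒ x = -6, -4, -1

f''(x) = 3*x^2 + 22*x + 34
Second-derivative test at each critical point:
  f''(-6) = 10 > 0 → local minimum
  f''(-4) = -6 < 0 → local maximum
  f''(-1) = 15 > 0 → local minimum

Critical points: x = -6 (local minimum); x = -4 (local maximum); x = -1 (local minimum)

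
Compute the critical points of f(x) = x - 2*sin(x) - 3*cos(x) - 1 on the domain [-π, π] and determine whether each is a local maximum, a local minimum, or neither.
f'(x) = 3*sin(x) - 2*cos(x) + 1

Solve f'(x) = 0 on [-π, π]:
  f'(x) = 0 ⇔ 3*sin(x) - 2*cos(x) = -1. Write the left side as R·cos(x + φ) with R = √((-2)² + (-3)²) = sqrt(13), cos φ = -2*sqrt(13)/13, sin φ = -3*sqrt(13)/13; then cos(x + φ) = -sqrt(13)/13. Solve for x and keep the solutions lying in [-π, π].
  ⇒ x = -pi + atan((-4*sqrt(3) - 3)/(2 - 6*sqrt(3))) ≈ -2.2726, atan((-3 + 4*sqrt(3))/(2 + 6*sqrt(3))) ≈ 0.3070

f''(x) = 2*sin(x) + 3*cos(x)
Second-derivative test at each critical point:
  f''(-2.2726) = -3.4641 < 0 → local maximum
  f''(0.3070) = 3.4641 > 0 → local minimum

Critical points: x = -pi + atan((-4*sqrt(3) - 3)/(2 - 6*sqrt(3))) ≈ -2.2726 (local maximum); x = atan((-3 + 4*sqrt(3))/(2 + 6*sqrt(3))) ≈ 0.3070 (local minimum)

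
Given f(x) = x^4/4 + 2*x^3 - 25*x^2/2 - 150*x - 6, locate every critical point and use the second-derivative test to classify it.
f'(x) = x^3 + 6*x^2 - 25*x - 150

Solve f'(x) = 0:
  Factor: x^3 + 6*x^2 - 25*x - 150 = (x - 5)*(x + 5)*(x + 6) = 0.
  ⇒ x = -6, -5, 5

f''(x) = 3*x^2 + 12*x - 25
Second-derivative test at each critical point:
  f''(-6) = 11 > 0 → local minimum
  f''(-5) = -10 < 0 → local maximum
  f''(5) = 110 > 0 → local minimum

Critical points: x = -6 (local minimum); x = -5 (local maximum); x = 5 (local minimum)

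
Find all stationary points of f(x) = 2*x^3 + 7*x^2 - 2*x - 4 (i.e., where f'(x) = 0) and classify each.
f'(x) = 6*x^2 + 14*x - 2

Solve f'(x) = 0:
  Factor: 6*x^2 + 14*x - 2 = 2*(3*x^2 + 7*x - 1); 3*x^2 + 7*x - 1 = 0 has no rational roots; quadratic formula: x = (-7 ± √61)/6.
  ⇒ x = -sqrt(61)/6 - 7/6 ≈ -2.4684, -7/6 + sqrt(61)/6 ≈ 0.1350

f''(x) = 12*x + 14
Second-derivative test at each critical point:
  f''(-2.4684) = -15.6205 < 0 → local maximum
  f''(0.1350) = 15.6205 > 0 → local minimum

Critical points: x = -sqrt(61)/6 - 7/6 ≈ -2.4684 (local maximum); x = -7/6 + sqrt(61)/6 ≈ 0.1350 (local minimum)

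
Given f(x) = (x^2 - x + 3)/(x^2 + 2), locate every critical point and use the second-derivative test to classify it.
f'(x) = (x^2 - 2*x - 2)/(x^4 + 4*x^2 + 4)

Solve f'(x) = 0:
  f'(x) = (x^2 - 2*x - 2)/(x^2 + 2)^2; the denominator is positive wherever f is defined, so f'(x) = 0 ⇔ x^2 - 2*x - 2 = 0.
  x^2 - 2*x - 2 = 0 has no rational roots; quadratic formula: x = (2 ± √12)/2.
  ⇒ x = 1 - sqrt(3) ≈ -0.7321, 1 + sqrt(3) ≈ 2.7321

f''(x) = 2*(-x^3 + 3*x^2 + 6*x - 2)/(x^6 + 6*x^4 + 12*x^2 + 8)
Second-derivative test at each critical point:
  f''(-0.7321) = -0.5387 < 0 → local maximum
  f''(2.7321) = 0.0387 > 0 → local minimum

Critical points: x = 1 - sqrt(3) ≈ -0.7321 (local maximum); x = 1 + sqrt(3) ≈ 2.7321 (local minimum)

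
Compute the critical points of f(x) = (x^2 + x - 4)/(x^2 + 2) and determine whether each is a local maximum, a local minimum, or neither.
f'(x) = (-x^2 + 12*x + 2)/(x^4 + 4*x^2 + 4)

Solve f'(x) = 0:
  f'(x) = -(x^2 - 12*x - 2)/(x^2 + 2)^2; the denominator is positive wherever f is defined, so f'(x) = 0 ⇔ -x^2 + 12*x + 2 = 0.
  x^2 - 12*x - 2 = 0 has no rational roots; quadratic formula: x = (12 ± √152)/2.
  ⇒ x = 6 - sqrt(38) ≈ -0.1644, 6 + sqrt(38) ≈ 12.1644

f''(x) = 2*(x^3 - 18*x^2 - 6*x + 12)/(x^6 + 6*x^4 + 12*x^2 + 8)
Second-derivative test at each critical point:
  f''(-0.1644) = 3.0005 > 0 → local minimum
  f''(12.1644) = -0.0005 < 0 → local maximum

Critical points: x = 6 - sqrt(38) ≈ -0.1644 (local minimum); x = 6 + sqrt(38) ≈ 12.1644 (local maximum)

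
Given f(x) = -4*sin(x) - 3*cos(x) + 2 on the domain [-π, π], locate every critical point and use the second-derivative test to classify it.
f'(x) = 3*sin(x) - 4*cos(x)

Solve f'(x) = 0 on [-π, π]:
  f'(x) = 0 ⇔ -4*cos(x) = -3*sin(x) ⇔ tan(x) = 4/3, i.e. x = arctan(4/3) + nπ; keep the solutions lying in [-π, π].
  ⇒ x = -pi + atan(4/3) ≈ -2.2143, atan(4/3) ≈ 0.9273

f''(x) = 4*sin(x) + 3*cos(x)
Second-derivative test at each critical point:
  f''(-2.2143) = -5 < 0 → local maximum
  f''(0.9273) = 5 > 0 → local minimum

Critical points: x = -pi + atan(4/3) ≈ -2.2143 (local maximum); x = atan(4/3) ≈ 0.9273 (local minimum)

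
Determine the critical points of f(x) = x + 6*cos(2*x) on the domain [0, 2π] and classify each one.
f'(x) = 1 - 12*sin(2*x)

Solve f'(x) = 0 on [0, 2π]:
  f'(x) = 0 ⇔ sin(2*x) = 1/12, i.e. 2*x = arcsin(1/12) + 2nπ or 2*x = π − arcsin(1/12) + 2nπ; keep the solutions lying in [0, 2π].
  ⇒ x = asin(1/12)/2 ≈ 0.0417, -asin(1/12)/2 + pi/2 ≈ 1.5291, asin(1/12)/2 + pi ≈ 3.1833, -asin(1/12)/2 + 3*pi/2 ≈ 4.6707

f''(x) = -24*cos(2*x)
Second-derivative test at each critical point:
  f''(0.0417) = -23.9165 < 0 → local maximum
  f''(1.5291) = 23.9165 > 0 → local minimum
  f''(3.1833) = -23.9165 < 0 → local maximum
  f''(4.6707) = 23.9165 > 0 → local minimum

Critical points: x = asin(1/12)/2 ≈ 0.0417 (local maximum); x = -asin(1/12)/2 + pi/2 ≈ 1.5291 (local minimum); x = asin(1/12)/2 + pi ≈ 3.1833 (local maximum); x = -asin(1/12)/2 + 3*pi/2 ≈ 4.6707 (local minimum)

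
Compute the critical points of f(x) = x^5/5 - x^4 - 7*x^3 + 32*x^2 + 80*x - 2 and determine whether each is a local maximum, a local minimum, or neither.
f'(x) = x^4 - 4*x^3 - 21*x^2 + 64*x + 80

Solve f'(x) = 0:
  Factor: x^4 - 4*x^3 - 21*x^2 + 64*x + 80 = (x - 5)*(x - 4)*(x + 1)*(x + 4) = 0.
  ⇒ x = -4, -1, 4, 5

f''(x) = 4*x^3 - 12*x^2 - 42*x + 64
Second-derivative test at each critical point:
  f''(-4) = -216 < 0 → local maximum
  f''(-1) = 90 > 0 → local minimum
  f''(4) = -40 < 0 → local maximum
  f''(5) = 54 > 0 → local minimum

Critical points: x = -4 (local maximum); x = -1 (local minimum); x = 4 (local maximum); x = 5 (local minimum)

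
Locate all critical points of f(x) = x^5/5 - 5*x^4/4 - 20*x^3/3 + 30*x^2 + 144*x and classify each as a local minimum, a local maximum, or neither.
f'(x) = x^4 - 5*x^3 - 20*x^2 + 60*x + 144

Solve f'(x) = 0:
  Factor: x^4 - 5*x^3 - 20*x^2 + 60*x + 144 = (x - 6)*(x - 4)*(x + 2)*(x + 3) = 0.
  ⇒ x = -3, -2, 4, 6

f''(x) = 4*x^3 - 15*x^2 - 40*x + 60
Second-derivative test at each critical point:
  f''(-3) = -63 < 0 → local maximum
  f''(-2) = 48 > 0 → local minimum
  f''(4) = -84 < 0 → local maximum
  f''(6) = 144 > 0 → local minimum

Critical points: x = -3 (local maximum); x = -2 (local minimum); x = 4 (local maximum); x = 6 (local minimum)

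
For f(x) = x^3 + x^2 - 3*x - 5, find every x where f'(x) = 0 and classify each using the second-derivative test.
f'(x) = 3*x^2 + 2*x - 3

Solve f'(x) = 0:
  3*x^2 + 2*x - 3 = 0 has no rational roots; quadratic formula: x = (-2 ± √40)/6.
  ⇒ x = -sqrt(10)/3 - 1/3 ≈ -1.3874, -1/3 + sqrt(10)/3 ≈ 0.7208

f''(x) = 6*x + 2
Second-derivative test at each critical point:
  f''(-1.3874) = -6.3246 < 0 → local maximum
  f''(0.7208) = 6.3246 > 0 → local minimum

Critical points: x = -sqrt(10)/3 - 1/3 ≈ -1.3874 (local maximum); x = -1/3 + sqrt(10)/3 ≈ 0.7208 (local minimum)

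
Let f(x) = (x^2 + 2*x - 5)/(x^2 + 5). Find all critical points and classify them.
f'(x) = 2*(-x^2 + 10*x + 5)/(x^4 + 10*x^2 + 25)

Solve f'(x) = 0:
  f'(x) = -2*(x^2 - 10*x - 5)/(x^2 + 5)^2; the denominator is positive wherever f is defined, so f'(x) = 0 ⇔ -2*x^2 + 20*x + 10 = 0.
  Factor: -2*x^2 + 20*x + 10 = -2*(x^2 - 10*x - 5); x^2 - 10*x - 5 = 0 has no rational roots; quadratic formula: x = (10 ± √120)/2.
  ⇒ x = 5 - sqrt(30) ≈ -0.4772, 5 + sqrt(30) ≈ 10.4772

f''(x) = 4*(x^3 - 15*x^2 - 15*x + 25)/(x^6 + 15*x^4 + 75*x^2 + 125)
Second-derivative test at each critical point:
  f''(-0.4772) = 0.8017 > 0 → local minimum
  f''(10.4772) = -0.0017 < 0 → local maximum

Critical points: x = 5 - sqrt(30) ≈ -0.4772 (local minimum); x = 5 + sqrt(30) ≈ 10.4772 (local maximum)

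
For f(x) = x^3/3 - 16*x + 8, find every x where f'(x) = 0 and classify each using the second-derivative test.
f'(x) = x^2 - 16

Solve f'(x) = 0:
  Factor: x^2 - 16 = (x - 4)*(x + 4) = 0.
  ⇒ x = -4, 4

f''(x) = 2*x
Second-derivative test at each critical point:
  f''(-4) = -8 < 0 → local maximum
  f''(4) = 8 > 0 → local minimum

Critical points: x = -4 (local maximum); x = 4 (local minimum)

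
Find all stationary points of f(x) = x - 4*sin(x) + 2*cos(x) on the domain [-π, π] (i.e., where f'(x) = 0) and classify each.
f'(x) = -2*sin(x) - 4*cos(x) + 1

Solve f'(x) = 0 on [-π, π]:
  f'(x) = 0 ⇔ -2*sin(x) - 4*cos(x) = -1. Write the left side as R·cos(x + φ) with R = √((-4)² + 2²) = 2*sqrt(5), cos φ = -2*sqrt(5)/5, sin φ = sqrt(5)/5; then cos(x + φ) = -sqrt(5)/10. Solve for x and keep the solutions lying in [-π, π].
  ⇒ x = atan((1 - 2*sqrt(19))/(2 + sqrt(19))) ≈ -0.8816, atan((1 + 2*sqrt(19))/(2 - sqrt(19))) + pi ≈ 1.8089

f''(x) = 4*sin(x) - 2*cos(x)
Second-derivative test at each critical point:
  f''(-0.8816) = -4.3589 < 0 → local maximum
  f''(1.8089) = 4.3589 > 0 → local minimum

Critical points: x = atan((1 - 2*sqrt(19))/(2 + sqrt(19))) ≈ -0.8816 (local maximum); x = atan((1 + 2*sqrt(19))/(2 - sqrt(19))) + pi ≈ 1.8089 (local minimum)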